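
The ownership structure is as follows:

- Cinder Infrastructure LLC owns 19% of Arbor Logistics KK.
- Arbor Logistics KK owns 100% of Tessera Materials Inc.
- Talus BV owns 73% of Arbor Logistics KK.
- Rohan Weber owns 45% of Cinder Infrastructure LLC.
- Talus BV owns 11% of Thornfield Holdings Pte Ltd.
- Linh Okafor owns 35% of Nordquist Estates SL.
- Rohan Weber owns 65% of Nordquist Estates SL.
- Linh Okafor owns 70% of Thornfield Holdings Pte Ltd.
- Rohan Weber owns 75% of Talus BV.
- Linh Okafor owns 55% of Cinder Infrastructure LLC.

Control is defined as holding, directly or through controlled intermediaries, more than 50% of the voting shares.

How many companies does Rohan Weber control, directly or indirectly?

Rohan holds 75% of Talus, so Rohan controls Talus.
Talus holds 73% of Arbor, so Rohan controls Arbor.
Rohan holds 65% of Nordquist, so Rohan controls Nordquist.
Arbor holds 100% of Tessera, so Rohan controls Tessera.
No other company's threshold is met.
Rohan controls 4 companies.

4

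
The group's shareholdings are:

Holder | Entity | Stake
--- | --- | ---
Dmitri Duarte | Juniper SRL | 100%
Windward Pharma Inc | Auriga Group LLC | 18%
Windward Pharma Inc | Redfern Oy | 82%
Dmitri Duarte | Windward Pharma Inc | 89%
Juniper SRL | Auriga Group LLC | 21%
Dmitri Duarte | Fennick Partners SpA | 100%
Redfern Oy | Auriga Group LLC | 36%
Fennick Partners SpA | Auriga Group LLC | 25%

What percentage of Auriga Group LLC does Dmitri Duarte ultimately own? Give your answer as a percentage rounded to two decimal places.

88.29%

Dmitri reaches Auriga along 4 paths.
Via Windward: 89% × 18% = 16.02%.
Via Fennick: 100% × 25% = 25%.
Via Windward → Redfern: 89% × 82% × 36% = 26.2728%.
Via Juniper: 100% × 21% = 21%.
Total: 16.02% + 25% + 26.2728% + 21% = 88.2928%.
Rounded: 88.29%.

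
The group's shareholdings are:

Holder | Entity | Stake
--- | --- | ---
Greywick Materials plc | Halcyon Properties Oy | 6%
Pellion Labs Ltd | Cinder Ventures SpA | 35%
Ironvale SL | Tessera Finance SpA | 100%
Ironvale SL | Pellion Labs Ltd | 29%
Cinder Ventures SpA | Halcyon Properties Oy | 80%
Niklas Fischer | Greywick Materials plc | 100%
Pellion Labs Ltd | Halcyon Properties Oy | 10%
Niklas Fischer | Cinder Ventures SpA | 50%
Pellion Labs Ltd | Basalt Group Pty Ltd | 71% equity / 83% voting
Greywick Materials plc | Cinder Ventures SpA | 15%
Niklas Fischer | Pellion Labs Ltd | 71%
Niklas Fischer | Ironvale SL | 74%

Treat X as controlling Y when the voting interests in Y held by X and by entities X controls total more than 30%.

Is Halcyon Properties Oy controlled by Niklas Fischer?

Yes

Niklas holds 100% of Greywick, so Niklas controls Greywick.
Niklas holds 74% of Ironvale, so Niklas controls Ironvale.
Niklas and Ironvale together hold 71% + 29% = 100% of Pellion, so Niklas controls Pellion.
Pellion and Niklas and Greywick together hold 35% + 50% + 15% = 100% of Cinder, so Niklas controls Cinder.
Greywick and Cinder and Pellion together hold 6% + 80% + 10% = 96% of Halcyon, so Niklas controls Halcyon.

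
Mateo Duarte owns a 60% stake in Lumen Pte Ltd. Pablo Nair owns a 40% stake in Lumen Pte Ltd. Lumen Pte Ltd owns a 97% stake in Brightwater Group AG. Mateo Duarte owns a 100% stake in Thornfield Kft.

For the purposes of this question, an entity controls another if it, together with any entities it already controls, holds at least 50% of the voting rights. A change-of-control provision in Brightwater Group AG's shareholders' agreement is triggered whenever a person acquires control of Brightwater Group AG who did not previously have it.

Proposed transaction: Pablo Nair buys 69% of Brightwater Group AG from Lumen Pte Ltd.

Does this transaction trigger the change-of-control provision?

The purchase adds only to Pablo's holdings (Lumen's stake shrinks), so Pablo is the only person who could newly come to control Brightwater.
Pablo's largest direct stake is 40% in Lumen, which does not meet the threshold, so Pablo controls no company.
Neither Pablo nor any entity Pablo controls holds any voting interest in Brightwater.
So before the transaction, Pablo does not control Brightwater.
After the purchase, Pablo holds 69% of Brightwater directly, and Lumen's stake falls to 28%.
Pablo holds 69% of Brightwater, so Pablo controls Brightwater.
Pablo did not control Brightwater before and does after, so the clause is triggered.

Yes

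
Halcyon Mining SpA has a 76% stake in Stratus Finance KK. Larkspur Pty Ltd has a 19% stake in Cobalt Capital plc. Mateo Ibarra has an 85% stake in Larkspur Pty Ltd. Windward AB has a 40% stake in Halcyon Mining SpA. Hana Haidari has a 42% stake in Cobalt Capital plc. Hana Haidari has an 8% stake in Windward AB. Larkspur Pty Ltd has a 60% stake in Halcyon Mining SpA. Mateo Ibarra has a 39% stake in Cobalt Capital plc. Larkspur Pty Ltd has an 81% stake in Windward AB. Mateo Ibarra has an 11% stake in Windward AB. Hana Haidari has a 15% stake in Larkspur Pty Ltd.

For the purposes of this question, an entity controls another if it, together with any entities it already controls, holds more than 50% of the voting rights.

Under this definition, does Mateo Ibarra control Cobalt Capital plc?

Mateo holds 85% of Larkspur, so Mateo controls Larkspur.
Mateo and Larkspur together hold 39% + 19% = 58% of Cobalt, so Mateo controls Cobalt.

Yes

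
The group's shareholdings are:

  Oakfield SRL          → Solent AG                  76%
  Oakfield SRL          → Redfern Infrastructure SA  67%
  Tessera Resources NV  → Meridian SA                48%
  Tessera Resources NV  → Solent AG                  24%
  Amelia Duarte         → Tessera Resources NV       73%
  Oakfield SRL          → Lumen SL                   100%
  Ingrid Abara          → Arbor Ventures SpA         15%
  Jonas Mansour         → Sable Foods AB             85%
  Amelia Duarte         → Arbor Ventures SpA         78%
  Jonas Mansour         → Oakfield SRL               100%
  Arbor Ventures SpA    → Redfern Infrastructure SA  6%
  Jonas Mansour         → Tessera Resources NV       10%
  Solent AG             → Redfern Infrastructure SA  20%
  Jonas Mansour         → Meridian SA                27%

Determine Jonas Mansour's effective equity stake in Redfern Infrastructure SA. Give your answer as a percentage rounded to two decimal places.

Jonas reaches Redfern along 3 paths.
Via Oakfield: 100% × 67% = 67%.
Via Tessera → Solent: 10% × 24% × 20% = 0.48%.
Via Oakfield → Solent: 100% × 76% × 20% = 15.2%.
Total: 67% + 0.48% + 15.2% = 82.68%.

82.68%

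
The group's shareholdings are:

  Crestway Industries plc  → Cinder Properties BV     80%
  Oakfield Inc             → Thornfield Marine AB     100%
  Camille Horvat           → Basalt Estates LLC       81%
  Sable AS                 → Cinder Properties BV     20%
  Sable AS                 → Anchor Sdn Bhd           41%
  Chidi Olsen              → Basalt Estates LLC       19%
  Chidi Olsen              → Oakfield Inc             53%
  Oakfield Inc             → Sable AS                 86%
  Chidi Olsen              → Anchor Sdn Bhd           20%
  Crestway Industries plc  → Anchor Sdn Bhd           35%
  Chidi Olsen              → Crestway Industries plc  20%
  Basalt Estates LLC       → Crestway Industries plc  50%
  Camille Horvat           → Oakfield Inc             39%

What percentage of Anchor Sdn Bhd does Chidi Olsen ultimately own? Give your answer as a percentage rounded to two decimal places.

Chidi reaches Anchor along 4 paths.
Via Basalt → Crestway: 19% × 50% × 35% = 3.325%.
Via Crestway: 20% × 35% = 7%.
Via Oakfield → Sable: 53% × 86% × 41% = 18.6878%.
Direct stake: 20% = 20%.
Total: 3.325% + 7% + 18.6878% + 20% = 49.0128%.
Rounded: 49.01%.

49.01%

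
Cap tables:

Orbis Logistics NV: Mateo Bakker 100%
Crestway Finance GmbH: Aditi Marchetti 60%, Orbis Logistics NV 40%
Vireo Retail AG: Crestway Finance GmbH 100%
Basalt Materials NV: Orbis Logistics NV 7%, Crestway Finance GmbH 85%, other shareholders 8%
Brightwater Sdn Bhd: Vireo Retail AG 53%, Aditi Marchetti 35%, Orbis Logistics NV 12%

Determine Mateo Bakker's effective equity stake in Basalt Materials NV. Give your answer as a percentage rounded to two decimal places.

Mateo reaches Basalt along 2 paths.
Via Orbis: 100% × 7% = 7%.
Via Orbis → Crestway: 100% × 40% × 85% = 34%.
Total: 7% + 34% = 41%.
Rounded: 41.00%.

41.00%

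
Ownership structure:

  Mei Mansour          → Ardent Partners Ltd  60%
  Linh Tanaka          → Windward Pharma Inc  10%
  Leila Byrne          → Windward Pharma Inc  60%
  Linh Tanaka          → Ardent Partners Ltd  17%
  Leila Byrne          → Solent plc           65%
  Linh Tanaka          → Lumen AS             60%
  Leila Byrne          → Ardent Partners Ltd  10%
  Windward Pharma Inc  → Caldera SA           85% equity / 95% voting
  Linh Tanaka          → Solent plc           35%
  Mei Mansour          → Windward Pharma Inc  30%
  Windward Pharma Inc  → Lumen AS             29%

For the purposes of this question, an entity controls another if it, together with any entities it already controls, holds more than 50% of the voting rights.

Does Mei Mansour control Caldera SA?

No

Mei holds 60% of Ardent, so Mei controls Ardent.
Neither Mei nor any entity Mei controls holds any voting interest in Caldera.
So Mei does not control Caldera.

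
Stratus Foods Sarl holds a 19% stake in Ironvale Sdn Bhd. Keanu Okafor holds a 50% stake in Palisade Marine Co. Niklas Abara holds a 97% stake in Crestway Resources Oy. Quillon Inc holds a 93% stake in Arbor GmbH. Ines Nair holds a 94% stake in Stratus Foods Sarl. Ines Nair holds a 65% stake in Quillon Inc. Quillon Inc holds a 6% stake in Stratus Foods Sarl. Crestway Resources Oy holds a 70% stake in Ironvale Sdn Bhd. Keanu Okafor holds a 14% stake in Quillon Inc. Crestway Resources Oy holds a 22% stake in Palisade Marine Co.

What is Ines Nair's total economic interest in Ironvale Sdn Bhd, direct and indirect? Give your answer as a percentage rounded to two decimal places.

18.60%

Ines reaches Ironvale along 2 paths.
Via Quillon → Stratus: 65% × 6% × 19% = 0.741%.
Via Stratus: 94% × 19% = 17.86%.
Total: 0.741% + 17.86% = 18.601%.
Rounded: 18.60%.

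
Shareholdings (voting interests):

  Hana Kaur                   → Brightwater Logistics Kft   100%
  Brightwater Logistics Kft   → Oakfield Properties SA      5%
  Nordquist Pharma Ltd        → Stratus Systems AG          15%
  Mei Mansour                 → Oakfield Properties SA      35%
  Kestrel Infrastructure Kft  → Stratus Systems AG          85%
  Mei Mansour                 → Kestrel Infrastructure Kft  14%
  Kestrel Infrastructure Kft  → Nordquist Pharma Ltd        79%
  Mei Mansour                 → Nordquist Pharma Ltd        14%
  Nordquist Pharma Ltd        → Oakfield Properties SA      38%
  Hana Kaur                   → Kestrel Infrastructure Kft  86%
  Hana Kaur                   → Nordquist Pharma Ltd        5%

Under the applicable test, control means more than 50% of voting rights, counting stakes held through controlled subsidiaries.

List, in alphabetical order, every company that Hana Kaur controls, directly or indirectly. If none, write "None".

Hana holds 86% of Kestrel, so Hana controls Kestrel.
Kestrel and Hana together hold 79% + 5% = 84% of Nordquist, so Hana controls Nordquist.
Hana holds 100% of Brightwater, so Hana controls Brightwater.
Nordquist and Kestrel together hold 15% + 85% = 100% of Stratus, so Hana controls Stratus.
No other company's threshold is met.

Brightwater Logistics Kft, Kestrel Infrastructure Kft, Nordquist Pharma Ltd, Stratus Systems AG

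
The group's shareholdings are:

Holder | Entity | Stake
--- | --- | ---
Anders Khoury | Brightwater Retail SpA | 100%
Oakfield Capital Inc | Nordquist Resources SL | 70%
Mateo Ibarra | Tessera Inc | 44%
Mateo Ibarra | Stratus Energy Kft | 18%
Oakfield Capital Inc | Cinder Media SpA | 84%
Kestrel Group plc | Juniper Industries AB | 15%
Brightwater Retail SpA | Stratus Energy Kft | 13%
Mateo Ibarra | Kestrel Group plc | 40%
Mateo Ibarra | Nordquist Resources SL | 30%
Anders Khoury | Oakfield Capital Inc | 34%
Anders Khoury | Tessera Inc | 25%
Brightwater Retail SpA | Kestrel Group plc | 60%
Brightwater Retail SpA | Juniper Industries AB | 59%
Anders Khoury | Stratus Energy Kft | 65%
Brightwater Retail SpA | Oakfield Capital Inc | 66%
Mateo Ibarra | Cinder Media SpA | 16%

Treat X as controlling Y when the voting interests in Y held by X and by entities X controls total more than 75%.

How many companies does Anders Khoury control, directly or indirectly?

4

Anders holds 100% of Brightwater, so Anders controls Brightwater.
Anders and Brightwater together hold 65% + 13% = 78% of Stratus, so Anders controls Stratus.
Anders and Brightwater together hold 34% + 66% = 100% of Oakfield, so Anders controls Oakfield.
Oakfield holds 84% of Cinder, so Anders controls Cinder.
No other company's threshold is met.
Anders controls 4 companies.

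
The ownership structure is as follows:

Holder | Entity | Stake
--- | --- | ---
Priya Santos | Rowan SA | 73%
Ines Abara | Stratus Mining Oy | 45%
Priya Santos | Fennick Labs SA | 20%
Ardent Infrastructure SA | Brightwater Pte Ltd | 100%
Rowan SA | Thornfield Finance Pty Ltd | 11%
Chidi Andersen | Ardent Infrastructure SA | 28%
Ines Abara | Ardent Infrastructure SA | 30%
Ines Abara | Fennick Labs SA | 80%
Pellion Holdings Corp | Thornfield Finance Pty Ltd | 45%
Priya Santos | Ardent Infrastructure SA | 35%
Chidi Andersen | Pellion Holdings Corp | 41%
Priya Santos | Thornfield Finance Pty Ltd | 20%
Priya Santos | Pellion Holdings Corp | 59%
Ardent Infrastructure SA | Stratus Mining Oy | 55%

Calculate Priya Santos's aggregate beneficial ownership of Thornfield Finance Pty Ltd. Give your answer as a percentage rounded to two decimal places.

54.58%

Priya reaches Thornfield along 3 paths.
Via Pellion: 59% × 45% = 26.55%.
Direct stake: 20% = 20%.
Via Rowan: 73% × 11% = 8.03%.
Total: 26.55% + 20% + 8.03% = 54.58%.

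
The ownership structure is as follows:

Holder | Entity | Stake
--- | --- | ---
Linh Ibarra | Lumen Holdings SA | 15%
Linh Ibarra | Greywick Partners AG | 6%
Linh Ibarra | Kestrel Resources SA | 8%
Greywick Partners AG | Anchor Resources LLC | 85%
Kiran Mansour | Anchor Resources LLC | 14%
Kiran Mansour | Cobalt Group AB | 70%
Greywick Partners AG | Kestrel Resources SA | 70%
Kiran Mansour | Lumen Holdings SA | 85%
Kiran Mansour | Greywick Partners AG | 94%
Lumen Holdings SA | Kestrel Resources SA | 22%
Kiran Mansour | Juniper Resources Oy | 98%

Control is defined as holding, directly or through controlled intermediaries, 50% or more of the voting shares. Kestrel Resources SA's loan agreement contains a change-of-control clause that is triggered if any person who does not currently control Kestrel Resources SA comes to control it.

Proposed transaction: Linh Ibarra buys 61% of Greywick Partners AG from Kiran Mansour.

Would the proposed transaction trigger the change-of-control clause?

Yes

The purchase adds only to Linh's holdings (Kiran's stake shrinks), so Linh is the only person who could newly come to control Kestrel.
Linh's largest direct stake is 15% in Lumen, which does not meet the threshold, so Linh controls no company.
In Kestrel, Linh's side holds only 8%, not ≥ 50%.
So before the transaction, Linh does not control Kestrel.
After the purchase, Linh's direct stake in Greywick rises to 6% + 61% = 67%, and Kiran's stake falls to 33%.
Linh holds 67% of Greywick, so Linh controls Greywick.
Greywick and Linh together hold 70% + 8% = 78% of Kestrel, so Linh controls Kestrel.
Linh did not control Kestrel before and does after, so the clause is triggered.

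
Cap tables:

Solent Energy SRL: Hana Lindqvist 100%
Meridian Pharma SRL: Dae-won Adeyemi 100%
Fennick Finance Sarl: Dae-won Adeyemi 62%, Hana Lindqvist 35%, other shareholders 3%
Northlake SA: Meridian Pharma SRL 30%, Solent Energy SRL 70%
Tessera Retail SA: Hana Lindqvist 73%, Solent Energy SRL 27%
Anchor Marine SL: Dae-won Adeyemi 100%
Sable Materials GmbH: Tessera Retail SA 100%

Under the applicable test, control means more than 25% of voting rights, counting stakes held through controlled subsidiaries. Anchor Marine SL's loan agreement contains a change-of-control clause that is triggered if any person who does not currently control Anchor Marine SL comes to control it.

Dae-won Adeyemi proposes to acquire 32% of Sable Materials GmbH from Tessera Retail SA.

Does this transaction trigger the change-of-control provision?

No

The purchase adds only to Dae-won's holdings (Tessera's stake shrinks), so Dae-won is the only person who could newly come to control Anchor.
Dae-won holds 100% of Anchor, so Dae-won controls Anchor.
So Dae-won already controls Anchor before the transaction.
After the purchase, Dae-won holds 32% of Sable directly, and Tessera's stake falls to 68%.
Dae-won controlled Anchor already, so this is not a new person acquiring control; every other person's position is unchanged or reduced.
No new person acquires control, so the clause is not triggered.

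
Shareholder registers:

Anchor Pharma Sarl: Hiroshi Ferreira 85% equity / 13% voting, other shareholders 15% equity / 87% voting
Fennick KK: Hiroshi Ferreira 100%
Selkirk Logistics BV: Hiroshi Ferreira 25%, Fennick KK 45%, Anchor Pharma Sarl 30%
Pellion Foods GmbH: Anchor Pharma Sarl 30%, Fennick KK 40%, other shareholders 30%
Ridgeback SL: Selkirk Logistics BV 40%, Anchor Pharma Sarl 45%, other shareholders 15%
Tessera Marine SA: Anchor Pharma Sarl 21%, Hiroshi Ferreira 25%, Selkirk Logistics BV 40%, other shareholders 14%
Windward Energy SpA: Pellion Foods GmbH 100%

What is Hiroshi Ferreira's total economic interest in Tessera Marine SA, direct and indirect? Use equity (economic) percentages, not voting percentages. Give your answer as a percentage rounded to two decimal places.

Hiroshi reaches Tessera along 5 paths.
Via Anchor: 85% × 21% = 17.85%.
Direct stake: 25% = 25%.
Via Selkirk: 25% × 40% = 10%.
Via Fennick → Selkirk: 100% × 45% × 40% = 18%.
Via Anchor → Selkirk: 85% × 30% × 40% = 10.2%.
Total: 17.85% + 25% + 10% + 18% + 10.2% = 81.05%.

81.05%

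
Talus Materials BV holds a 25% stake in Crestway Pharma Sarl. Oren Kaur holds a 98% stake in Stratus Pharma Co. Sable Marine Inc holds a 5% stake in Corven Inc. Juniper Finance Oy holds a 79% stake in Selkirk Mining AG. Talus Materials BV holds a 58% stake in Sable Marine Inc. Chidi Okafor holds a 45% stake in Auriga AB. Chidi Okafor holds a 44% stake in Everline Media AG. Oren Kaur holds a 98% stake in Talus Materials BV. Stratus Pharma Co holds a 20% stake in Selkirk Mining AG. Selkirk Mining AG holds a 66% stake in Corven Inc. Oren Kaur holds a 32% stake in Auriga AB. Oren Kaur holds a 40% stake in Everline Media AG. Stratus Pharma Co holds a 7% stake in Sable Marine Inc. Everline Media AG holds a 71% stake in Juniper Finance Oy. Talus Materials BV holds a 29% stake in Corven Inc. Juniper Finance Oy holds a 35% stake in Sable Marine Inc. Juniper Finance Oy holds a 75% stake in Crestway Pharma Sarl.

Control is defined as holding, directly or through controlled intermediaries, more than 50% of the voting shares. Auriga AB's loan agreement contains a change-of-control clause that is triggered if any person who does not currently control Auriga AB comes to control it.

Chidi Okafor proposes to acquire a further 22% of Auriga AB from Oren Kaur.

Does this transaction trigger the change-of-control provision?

Yes

The purchase adds only to Chidi's holdings (Oren's stake shrinks), so Chidi is the only person who could newly come to control Auriga.
Chidi's largest direct stake is 45% in Auriga, which does not meet the threshold, so Chidi controls no company.
In Auriga, Chidi's side holds only 45%, not > 50%.
So before the transaction, Chidi does not control Auriga.
After the purchase, Chidi's direct stake in Auriga rises to 45% + 22% = 67%, and Oren's stake falls to 10%.
Chidi holds 67% of Auriga, so Chidi controls Auriga.
Chidi did not control Auriga before and does after, so the clause is triggered.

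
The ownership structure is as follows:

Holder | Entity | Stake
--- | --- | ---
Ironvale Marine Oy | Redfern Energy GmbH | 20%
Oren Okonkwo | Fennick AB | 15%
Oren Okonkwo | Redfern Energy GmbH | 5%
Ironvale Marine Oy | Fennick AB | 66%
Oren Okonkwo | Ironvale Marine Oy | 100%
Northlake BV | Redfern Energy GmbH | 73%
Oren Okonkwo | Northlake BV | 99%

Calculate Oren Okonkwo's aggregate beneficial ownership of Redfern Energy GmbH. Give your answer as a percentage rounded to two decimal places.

97.27%

Oren reaches Redfern along 3 paths.
Via Ironvale: 100% × 20% = 20%.
Via Northlake: 99% × 73% = 72.27%.
Direct stake: 5% = 5%.
Total: 20% + 72.27% + 5% = 97.27%.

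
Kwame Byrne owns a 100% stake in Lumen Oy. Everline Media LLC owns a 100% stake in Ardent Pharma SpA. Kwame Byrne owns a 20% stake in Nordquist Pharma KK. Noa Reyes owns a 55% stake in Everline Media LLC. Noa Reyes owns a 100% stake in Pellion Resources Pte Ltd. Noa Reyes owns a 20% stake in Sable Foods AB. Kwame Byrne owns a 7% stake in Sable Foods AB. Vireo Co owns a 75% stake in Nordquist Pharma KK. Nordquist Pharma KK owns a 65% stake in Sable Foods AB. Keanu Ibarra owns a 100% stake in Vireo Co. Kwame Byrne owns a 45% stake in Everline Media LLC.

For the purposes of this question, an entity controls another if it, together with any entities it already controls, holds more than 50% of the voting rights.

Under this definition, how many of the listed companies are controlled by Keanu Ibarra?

Keanu holds 100% of Vireo, so Keanu controls Vireo.
Vireo holds 75% of Nordquist, so Keanu controls Nordquist.
Nordquist holds 65% of Sable, so Keanu controls Sable.
No other company's threshold is met.
Keanu controls 3 companies.

3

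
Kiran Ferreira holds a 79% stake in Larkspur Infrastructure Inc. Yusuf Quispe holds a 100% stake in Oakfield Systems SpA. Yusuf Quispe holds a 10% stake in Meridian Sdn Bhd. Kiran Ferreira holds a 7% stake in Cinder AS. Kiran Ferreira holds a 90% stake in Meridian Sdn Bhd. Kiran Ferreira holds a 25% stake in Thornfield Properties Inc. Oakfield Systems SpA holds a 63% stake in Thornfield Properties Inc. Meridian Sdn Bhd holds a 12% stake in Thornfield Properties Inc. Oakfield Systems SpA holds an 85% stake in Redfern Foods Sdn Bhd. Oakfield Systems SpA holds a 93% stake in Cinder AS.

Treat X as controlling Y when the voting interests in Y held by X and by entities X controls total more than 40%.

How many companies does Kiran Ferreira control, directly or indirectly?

Kiran holds 90% of Meridian, so Kiran controls Meridian.
Kiran holds 79% of Larkspur, so Kiran controls Larkspur.
No other company's threshold is met.
Kiran controls 2 companies.

2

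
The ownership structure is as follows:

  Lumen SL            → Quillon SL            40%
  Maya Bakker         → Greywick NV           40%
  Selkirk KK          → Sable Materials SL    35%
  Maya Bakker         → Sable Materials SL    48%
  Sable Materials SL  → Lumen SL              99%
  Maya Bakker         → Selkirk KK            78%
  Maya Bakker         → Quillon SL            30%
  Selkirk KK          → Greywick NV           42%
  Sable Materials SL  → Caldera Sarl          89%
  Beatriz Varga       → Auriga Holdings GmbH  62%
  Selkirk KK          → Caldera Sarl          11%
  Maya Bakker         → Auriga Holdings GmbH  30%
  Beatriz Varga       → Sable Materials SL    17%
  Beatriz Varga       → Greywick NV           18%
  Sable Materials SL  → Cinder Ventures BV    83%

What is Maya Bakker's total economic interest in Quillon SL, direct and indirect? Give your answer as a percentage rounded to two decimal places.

Maya reaches Quillon along 3 paths.
Direct stake: 30% = 30%.
Via Sable → Lumen: 48% × 99% × 40% = 19.008%.
Via Selkirk → Sable → Lumen: 78% × 35% × 99% × 40% = 10.8108%.
Total: 30% + 19.008% + 10.8108% = 59.8188%.
Rounded: 59.82%.

59.82%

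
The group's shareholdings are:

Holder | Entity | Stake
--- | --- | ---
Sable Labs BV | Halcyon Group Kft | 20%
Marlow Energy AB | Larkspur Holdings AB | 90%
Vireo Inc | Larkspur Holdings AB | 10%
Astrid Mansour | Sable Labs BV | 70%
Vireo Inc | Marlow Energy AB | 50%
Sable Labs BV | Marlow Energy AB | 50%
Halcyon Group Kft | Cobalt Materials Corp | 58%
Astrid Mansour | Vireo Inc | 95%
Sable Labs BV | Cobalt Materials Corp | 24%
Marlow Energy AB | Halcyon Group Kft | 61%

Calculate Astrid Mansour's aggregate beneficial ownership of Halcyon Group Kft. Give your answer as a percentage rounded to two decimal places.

Astrid reaches Halcyon along 3 paths.
Via Sable: 70% × 20% = 14%.
Via Vireo → Marlow: 95% × 50% × 61% = 28.975%.
Via Sable → Marlow: 70% × 50% × 61% = 21.35%.
Total: 14% + 28.975% + 21.35% = 64.325%.
Rounded: 64.33%.

64.33%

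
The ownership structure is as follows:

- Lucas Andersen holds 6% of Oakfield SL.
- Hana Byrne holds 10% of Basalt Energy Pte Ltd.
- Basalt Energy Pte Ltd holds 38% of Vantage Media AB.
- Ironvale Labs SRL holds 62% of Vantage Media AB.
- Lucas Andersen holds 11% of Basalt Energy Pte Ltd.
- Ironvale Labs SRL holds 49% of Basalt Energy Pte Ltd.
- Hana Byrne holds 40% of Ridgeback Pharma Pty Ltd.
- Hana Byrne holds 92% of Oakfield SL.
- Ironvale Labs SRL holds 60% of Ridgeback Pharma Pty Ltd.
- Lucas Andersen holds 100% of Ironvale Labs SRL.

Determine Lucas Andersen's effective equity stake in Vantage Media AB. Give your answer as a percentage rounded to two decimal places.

84.80%

Lucas reaches Vantage along 3 paths.
Via Ironvale → Basalt: 100% × 49% × 38% = 18.62%.
Via Basalt: 11% × 38% = 4.18%.
Via Ironvale: 100% × 62% = 62%.
Total: 18.62% + 4.18% + 62% = 84.8%.
Rounded: 84.80%.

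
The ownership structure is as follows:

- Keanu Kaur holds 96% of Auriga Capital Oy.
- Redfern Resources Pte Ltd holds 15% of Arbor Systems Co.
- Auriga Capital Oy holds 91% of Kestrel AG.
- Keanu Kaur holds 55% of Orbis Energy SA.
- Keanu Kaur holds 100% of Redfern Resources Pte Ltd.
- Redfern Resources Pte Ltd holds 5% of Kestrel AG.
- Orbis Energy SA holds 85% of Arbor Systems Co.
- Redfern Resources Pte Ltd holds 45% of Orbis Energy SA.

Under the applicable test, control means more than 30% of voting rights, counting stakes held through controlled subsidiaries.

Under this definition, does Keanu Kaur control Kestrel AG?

Keanu holds 96% of Auriga, so Keanu controls Auriga.
Keanu holds 100% of Redfern, so Keanu controls Redfern.
Auriga and Redfern together hold 91% + 5% = 96% of Kestrel, so Keanu controls Kestrel.

Yes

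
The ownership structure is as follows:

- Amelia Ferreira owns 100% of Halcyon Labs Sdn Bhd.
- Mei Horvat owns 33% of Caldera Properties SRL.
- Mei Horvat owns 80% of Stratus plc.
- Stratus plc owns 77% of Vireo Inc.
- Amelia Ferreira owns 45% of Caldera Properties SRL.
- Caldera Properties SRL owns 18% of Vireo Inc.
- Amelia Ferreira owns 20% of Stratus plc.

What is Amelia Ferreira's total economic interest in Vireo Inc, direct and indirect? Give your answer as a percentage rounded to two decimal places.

23.50%

Amelia reaches Vireo along 2 paths.
Via Stratus: 20% × 77% = 15.4%.
Via Caldera: 45% × 18% = 8.1%.
Total: 15.4% + 8.1% = 23.5%.
Rounded: 23.50%.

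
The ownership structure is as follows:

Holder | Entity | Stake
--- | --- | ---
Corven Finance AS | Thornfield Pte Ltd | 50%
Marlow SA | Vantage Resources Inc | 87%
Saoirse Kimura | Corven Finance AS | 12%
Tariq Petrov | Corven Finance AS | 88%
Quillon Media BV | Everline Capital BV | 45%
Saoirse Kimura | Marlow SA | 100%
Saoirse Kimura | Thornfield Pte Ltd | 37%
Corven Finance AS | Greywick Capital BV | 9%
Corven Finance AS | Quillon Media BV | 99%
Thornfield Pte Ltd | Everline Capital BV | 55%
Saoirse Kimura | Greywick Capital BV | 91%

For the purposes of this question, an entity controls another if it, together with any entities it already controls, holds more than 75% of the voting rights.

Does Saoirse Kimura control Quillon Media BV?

Saoirse holds 100% of Marlow, so Saoirse controls Marlow.
Marlow holds 87% of Vantage, so Saoirse controls Vantage.
Saoirse holds 91% of Greywick, so Saoirse controls Greywick.
Neither Saoirse nor any entity Saoirse controls holds any voting interest in Quillon.
So Saoirse does not control Quillon.

No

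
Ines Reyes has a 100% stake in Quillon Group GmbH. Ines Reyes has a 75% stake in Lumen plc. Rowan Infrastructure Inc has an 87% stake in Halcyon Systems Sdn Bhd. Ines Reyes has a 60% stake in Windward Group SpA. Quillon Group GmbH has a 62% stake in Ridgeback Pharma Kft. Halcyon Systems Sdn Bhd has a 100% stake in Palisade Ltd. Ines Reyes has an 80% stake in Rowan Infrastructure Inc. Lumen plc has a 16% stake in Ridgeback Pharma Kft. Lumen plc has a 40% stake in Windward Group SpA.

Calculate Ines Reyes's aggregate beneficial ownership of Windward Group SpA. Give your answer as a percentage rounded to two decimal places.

90.00%

Ines reaches Windward along 2 paths.
Direct stake: 60% = 60%.
Via Lumen: 75% × 40% = 30%.
Total: 60% + 30% = 90%.
Rounded: 90.00%.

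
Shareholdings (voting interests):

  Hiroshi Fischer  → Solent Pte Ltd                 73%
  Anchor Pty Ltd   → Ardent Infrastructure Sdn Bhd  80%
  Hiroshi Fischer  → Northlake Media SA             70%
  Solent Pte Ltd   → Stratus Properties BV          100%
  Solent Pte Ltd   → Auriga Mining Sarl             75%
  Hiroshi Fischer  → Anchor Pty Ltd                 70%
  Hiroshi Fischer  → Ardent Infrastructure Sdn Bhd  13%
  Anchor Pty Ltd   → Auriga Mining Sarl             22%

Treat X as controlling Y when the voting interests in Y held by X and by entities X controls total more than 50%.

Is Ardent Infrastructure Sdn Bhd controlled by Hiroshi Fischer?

Yes

Hiroshi holds 70% of Anchor, so Hiroshi controls Anchor.
Anchor and Hiroshi together hold 80% + 13% = 93% of Ardent, so Hiroshi controls Ardent.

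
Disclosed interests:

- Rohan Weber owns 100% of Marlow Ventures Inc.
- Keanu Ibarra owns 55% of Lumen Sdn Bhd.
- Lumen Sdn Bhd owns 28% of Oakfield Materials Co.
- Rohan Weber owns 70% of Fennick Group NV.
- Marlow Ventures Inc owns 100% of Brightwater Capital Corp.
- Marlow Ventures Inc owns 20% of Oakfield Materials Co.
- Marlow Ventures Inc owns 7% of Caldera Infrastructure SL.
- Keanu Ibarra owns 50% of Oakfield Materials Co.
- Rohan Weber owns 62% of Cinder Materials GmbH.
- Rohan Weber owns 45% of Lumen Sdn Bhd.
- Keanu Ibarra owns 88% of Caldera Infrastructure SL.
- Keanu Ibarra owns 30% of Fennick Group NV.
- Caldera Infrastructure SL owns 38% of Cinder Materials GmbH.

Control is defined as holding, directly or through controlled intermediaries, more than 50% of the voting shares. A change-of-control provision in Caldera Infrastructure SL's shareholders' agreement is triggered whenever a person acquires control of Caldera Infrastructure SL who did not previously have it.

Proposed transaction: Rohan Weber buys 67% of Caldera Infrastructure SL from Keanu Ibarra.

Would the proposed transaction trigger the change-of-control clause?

Yes

The purchase adds only to Rohan's holdings (Keanu's stake shrinks), so Rohan is the only person who could newly come to control Caldera.
Rohan holds 100% of Marlow, so Rohan controls Marlow.
Rohan holds 70% of Fennick, so Rohan controls Fennick.
Marlow holds 100% of Brightwater, so Rohan controls Brightwater.
Rohan holds 62% of Cinder, so Rohan controls Cinder.
In Caldera, Rohan's side holds only 7%, not > 50%.
So before the transaction, Rohan does not control Caldera.
After the purchase, Rohan holds 67% of Caldera directly, and Keanu's stake falls to 21%.
Marlow and Rohan together hold 7% + 67% = 74% of Caldera, so Rohan controls Caldera.
Rohan did not control Caldera before and does after, so the clause is triggered.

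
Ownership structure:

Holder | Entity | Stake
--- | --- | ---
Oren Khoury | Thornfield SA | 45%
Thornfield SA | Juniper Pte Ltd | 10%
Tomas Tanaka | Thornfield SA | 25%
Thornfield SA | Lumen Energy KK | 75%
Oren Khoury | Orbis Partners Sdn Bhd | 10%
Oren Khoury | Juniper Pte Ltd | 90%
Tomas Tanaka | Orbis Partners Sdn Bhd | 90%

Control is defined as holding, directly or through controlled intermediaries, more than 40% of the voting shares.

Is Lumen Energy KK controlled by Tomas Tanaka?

No

Tomas holds 90% of Orbis, so Tomas controls Orbis.
Neither Tomas nor any entity Tomas controls holds any voting interest in Lumen.
So Tomas does not control Lumen.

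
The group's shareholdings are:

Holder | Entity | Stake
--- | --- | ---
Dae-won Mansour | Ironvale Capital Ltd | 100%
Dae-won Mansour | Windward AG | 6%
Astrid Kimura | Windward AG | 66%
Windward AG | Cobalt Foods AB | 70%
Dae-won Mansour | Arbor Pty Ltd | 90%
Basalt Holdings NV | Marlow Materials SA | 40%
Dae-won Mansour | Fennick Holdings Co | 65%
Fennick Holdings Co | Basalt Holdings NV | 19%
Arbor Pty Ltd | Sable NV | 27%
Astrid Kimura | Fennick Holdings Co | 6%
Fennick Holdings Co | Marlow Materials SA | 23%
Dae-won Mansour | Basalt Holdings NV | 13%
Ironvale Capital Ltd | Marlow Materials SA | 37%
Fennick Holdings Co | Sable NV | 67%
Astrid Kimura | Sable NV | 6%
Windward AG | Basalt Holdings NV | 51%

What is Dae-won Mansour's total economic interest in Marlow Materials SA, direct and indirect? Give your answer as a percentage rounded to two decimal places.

63.31%

Dae-won reaches Marlow along 5 paths.
Via Fennick → Basalt: 65% × 19% × 40% = 4.94%.
Via Windward → Basalt: 6% × 51% × 40% = 1.224%.
Via Basalt: 13% × 40% = 5.2%.
Via Ironvale: 100% × 37% = 37%.
Via Fennick: 65% × 23% = 14.95%.
Total: 4.94% + 1.224% + 5.2% + 37% + 14.95% = 63.314%.
Rounded: 63.31%.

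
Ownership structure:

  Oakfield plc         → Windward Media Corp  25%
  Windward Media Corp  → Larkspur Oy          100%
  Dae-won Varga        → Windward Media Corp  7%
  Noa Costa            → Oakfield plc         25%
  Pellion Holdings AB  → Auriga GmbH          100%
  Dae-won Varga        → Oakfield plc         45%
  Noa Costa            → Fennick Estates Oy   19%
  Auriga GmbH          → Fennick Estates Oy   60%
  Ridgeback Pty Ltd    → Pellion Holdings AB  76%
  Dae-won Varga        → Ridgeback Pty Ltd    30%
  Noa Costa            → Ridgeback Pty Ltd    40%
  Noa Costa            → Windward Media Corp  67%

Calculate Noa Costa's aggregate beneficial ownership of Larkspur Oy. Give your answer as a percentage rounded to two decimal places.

Noa reaches Larkspur along 2 paths.
Via Oakfield → Windward: 25% × 25% × 100% = 6.25%.
Via Windward: 67% × 100% = 67%.
Total: 6.25% + 67% = 73.25%.

73.25%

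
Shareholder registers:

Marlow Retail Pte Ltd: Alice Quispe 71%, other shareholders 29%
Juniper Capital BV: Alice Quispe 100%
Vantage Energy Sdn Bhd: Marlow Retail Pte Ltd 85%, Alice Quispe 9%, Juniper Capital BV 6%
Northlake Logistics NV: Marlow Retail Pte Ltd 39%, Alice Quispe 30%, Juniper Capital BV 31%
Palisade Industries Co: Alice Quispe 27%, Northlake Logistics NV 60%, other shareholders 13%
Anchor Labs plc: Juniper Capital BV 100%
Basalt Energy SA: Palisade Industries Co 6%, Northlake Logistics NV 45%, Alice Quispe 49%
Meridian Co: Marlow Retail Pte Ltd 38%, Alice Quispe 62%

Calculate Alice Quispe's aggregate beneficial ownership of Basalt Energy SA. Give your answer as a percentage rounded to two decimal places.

Alice reaches Basalt along 8 paths.
Via Palisade: 27% × 6% = 1.62%.
Via Marlow → Northlake → Palisade: 71% × 39% × 60% × 6% = 0.99684%.
Via Northlake → Palisade: 30% × 60% × 6% = 1.08%.
Via Juniper → Northlake → Palisade: 100% × 31% × 60% × 6% = 1.116%.
Via Marlow → Northlake: 71% × 39% × 45% = 12.4605%.
Via Northlake: 30% × 45% = 13.5%.
Via Juniper → Northlake: 100% × 31% × 45% = 13.95%.
Direct stake: 49% = 49%.
Total: 1.62% + 0.99684% + 1.08% + 1.116% + 12.4605% + 13.5% + 13.95% + 49% = 93.72334%.
Rounded: 93.72%.

93.72%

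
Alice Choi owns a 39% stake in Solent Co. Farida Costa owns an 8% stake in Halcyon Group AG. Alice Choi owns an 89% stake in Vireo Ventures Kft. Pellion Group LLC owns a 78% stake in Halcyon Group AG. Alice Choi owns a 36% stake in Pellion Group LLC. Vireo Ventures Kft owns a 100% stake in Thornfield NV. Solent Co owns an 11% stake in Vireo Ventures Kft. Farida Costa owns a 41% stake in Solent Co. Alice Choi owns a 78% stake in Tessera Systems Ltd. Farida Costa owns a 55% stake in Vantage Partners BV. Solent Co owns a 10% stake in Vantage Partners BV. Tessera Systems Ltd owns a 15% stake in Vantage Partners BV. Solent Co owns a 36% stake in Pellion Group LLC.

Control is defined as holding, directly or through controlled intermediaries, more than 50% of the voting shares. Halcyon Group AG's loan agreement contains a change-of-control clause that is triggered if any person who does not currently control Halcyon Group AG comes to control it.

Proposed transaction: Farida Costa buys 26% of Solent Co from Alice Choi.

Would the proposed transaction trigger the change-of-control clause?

No

The purchase adds only to Farida's holdings (Alice's stake shrinks), so Farida is the only person who could newly come to control Halcyon.
Farida holds 55% of Vantage, so Farida controls Vantage.
In Halcyon, Farida's side holds only 8%, not > 50%.
So before the transaction, Farida does not control Halcyon.
After the purchase, Farida's direct stake in Solent rises to 41% + 26% = 67%, and Alice's stake falls to 13%.
Farida holds 67% of Solent, so Farida controls Solent.
Solent and Farida together hold 10% + 55% = 65% of Vantage, so Farida controls Vantage.
After the transaction, Farida's side holds 8% of Halcyon, not > 50%, so Farida still does not control Halcyon.
No new person acquires control, so the clause is not triggered.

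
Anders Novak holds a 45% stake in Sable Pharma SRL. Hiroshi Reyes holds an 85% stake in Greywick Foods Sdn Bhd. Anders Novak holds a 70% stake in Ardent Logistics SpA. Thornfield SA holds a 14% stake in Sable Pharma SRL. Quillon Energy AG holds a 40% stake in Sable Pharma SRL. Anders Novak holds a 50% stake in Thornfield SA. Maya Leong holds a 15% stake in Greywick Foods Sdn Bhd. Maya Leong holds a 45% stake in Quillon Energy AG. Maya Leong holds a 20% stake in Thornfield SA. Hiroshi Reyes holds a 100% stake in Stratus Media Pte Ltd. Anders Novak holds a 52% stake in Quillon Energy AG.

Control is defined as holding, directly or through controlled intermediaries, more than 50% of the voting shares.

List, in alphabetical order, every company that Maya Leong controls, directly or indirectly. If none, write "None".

Maya's largest direct stake is 45% in Quillon, which does not meet the threshold.

None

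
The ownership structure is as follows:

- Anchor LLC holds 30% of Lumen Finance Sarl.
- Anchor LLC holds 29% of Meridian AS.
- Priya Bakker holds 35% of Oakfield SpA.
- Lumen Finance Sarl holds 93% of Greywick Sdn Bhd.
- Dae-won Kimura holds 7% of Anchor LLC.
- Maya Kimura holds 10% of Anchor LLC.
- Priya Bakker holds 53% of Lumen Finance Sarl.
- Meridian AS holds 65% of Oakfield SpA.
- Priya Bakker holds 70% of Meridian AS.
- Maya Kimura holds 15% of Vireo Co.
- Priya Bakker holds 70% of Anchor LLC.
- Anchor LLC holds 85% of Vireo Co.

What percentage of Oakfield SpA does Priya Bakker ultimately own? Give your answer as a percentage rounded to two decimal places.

93.70%

Priya reaches Oakfield along 3 paths.
Via Anchor → Meridian: 70% × 29% × 65% = 13.195%.
Via Meridian: 70% × 65% = 45.5%.
Direct stake: 35% = 35%.
Total: 13.195% + 45.5% + 35% = 93.695%.
Rounded: 93.70%.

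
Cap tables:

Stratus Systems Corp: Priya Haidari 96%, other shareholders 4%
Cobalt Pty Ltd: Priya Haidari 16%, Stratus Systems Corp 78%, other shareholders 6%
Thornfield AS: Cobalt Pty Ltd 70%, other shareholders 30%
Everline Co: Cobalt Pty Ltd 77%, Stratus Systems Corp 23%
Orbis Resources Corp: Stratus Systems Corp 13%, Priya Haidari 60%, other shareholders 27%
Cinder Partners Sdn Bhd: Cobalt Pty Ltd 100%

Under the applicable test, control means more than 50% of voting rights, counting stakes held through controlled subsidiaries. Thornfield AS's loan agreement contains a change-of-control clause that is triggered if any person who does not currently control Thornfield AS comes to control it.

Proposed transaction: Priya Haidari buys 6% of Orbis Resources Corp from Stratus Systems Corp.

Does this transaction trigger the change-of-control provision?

No

The purchase adds only to Priya's holdings (Stratus's stake shrinks), so Priya is the only person who could newly come to control Thornfield.
Priya holds 96% of Stratus, so Priya controls Stratus.
Priya and Stratus together hold 16% + 78% = 94% of Cobalt, so Priya controls Cobalt.
Cobalt holds 70% of Thornfield, so Priya controls Thornfield.
So Priya already controls Thornfield before the transaction.
After the purchase, Priya's direct stake in Orbis rises to 60% + 6% = 66%, and Stratus's stake falls to 7%.
Priya controlled Thornfield already, so this is not a new person acquiring control; every other person's position is unchanged or reduced.
No new person acquires control, so the clause is not triggered.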